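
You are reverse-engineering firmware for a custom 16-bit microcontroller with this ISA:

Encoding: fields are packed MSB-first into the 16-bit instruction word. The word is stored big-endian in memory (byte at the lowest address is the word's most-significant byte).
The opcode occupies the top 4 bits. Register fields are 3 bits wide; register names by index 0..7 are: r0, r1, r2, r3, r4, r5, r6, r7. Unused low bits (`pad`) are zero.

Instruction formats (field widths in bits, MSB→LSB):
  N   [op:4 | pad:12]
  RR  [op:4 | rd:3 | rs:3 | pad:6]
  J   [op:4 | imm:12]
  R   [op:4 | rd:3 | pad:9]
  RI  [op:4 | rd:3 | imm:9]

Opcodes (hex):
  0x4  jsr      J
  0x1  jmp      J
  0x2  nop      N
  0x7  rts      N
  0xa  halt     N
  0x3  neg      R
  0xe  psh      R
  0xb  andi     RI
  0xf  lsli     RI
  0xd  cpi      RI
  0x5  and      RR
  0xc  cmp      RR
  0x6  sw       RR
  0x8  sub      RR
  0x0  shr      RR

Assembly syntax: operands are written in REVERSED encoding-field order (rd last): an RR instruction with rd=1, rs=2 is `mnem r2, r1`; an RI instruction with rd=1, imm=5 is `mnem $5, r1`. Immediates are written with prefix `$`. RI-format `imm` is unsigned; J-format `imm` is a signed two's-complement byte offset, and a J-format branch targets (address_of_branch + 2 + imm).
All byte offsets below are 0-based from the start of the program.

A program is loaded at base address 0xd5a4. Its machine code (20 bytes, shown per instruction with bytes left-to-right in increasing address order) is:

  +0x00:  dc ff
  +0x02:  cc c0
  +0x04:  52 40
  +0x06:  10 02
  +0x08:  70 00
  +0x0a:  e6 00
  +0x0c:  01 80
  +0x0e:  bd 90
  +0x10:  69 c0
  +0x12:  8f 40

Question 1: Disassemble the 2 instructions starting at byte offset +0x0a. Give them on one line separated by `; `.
psh r3; shr r6, r0

+0x0a: e6 00 ⇒ word 0xe600 (big)
  op=0xe600>>12=0xe ⇒ psh (R)
  rd: (w>>9)&0x7=0x3 → r3
+0x0c: 01 80 ⇒ word 0x0180 (big)
  op=0x0180>>12=0x0 ⇒ shr (RR)
  rd: (w>>9)&0x7=0x0 → r0
  rs: (w>>6)&0x7=0x6 → r6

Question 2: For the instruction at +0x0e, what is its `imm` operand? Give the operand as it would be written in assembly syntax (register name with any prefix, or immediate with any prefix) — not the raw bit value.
$400

off 0x0e: read bd 90 as big → 0xbd90
  top 4b → 0xb → andi [RI]
  rd: (w>>9)&0x7=0x6 → r6
  imm: (w>>0)&0x1ff=0x190 → $400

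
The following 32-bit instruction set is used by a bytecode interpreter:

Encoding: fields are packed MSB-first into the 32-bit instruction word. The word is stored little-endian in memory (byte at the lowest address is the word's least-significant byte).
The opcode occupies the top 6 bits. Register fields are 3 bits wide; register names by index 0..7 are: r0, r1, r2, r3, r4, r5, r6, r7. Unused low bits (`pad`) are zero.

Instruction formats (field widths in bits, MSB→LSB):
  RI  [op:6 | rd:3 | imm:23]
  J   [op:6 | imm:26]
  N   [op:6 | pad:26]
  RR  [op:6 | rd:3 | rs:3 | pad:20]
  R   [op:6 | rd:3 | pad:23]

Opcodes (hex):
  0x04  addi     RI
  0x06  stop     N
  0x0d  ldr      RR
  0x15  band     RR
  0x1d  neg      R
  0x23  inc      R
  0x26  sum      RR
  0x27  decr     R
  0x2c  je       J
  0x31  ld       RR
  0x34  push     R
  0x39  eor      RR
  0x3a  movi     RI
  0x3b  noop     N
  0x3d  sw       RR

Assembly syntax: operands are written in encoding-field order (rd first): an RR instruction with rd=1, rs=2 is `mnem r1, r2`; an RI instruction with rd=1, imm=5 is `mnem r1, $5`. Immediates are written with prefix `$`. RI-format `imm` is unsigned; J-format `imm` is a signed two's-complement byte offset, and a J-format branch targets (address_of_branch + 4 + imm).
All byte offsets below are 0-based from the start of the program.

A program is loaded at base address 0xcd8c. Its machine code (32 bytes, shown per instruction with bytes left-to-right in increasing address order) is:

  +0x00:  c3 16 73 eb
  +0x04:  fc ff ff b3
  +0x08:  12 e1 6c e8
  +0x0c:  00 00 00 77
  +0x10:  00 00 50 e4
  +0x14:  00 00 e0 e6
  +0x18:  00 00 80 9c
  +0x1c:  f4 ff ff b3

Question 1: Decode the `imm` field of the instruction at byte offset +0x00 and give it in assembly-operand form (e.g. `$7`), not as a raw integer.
$7542467

+0x00: c3 16 73 eb ⇒ word 0xeb7316c3 (little)
  opcode bits[31:26]=0x3a: movi/RI
  rd: (w>>23)&0x7=0x6 → r6
  imm: (w>>0)&0x7fffff=0x7316c3 → $7542467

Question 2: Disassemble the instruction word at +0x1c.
je $-12

+0x1c: f4 ff ff b3 ⇒ word 0xb3fffff4 (little)
  op=0xb3fffff4>>26=0x2c ⇒ je (J)
  imm@[25:0]=0x3fffff4 (s26→-12) ⇒ $-12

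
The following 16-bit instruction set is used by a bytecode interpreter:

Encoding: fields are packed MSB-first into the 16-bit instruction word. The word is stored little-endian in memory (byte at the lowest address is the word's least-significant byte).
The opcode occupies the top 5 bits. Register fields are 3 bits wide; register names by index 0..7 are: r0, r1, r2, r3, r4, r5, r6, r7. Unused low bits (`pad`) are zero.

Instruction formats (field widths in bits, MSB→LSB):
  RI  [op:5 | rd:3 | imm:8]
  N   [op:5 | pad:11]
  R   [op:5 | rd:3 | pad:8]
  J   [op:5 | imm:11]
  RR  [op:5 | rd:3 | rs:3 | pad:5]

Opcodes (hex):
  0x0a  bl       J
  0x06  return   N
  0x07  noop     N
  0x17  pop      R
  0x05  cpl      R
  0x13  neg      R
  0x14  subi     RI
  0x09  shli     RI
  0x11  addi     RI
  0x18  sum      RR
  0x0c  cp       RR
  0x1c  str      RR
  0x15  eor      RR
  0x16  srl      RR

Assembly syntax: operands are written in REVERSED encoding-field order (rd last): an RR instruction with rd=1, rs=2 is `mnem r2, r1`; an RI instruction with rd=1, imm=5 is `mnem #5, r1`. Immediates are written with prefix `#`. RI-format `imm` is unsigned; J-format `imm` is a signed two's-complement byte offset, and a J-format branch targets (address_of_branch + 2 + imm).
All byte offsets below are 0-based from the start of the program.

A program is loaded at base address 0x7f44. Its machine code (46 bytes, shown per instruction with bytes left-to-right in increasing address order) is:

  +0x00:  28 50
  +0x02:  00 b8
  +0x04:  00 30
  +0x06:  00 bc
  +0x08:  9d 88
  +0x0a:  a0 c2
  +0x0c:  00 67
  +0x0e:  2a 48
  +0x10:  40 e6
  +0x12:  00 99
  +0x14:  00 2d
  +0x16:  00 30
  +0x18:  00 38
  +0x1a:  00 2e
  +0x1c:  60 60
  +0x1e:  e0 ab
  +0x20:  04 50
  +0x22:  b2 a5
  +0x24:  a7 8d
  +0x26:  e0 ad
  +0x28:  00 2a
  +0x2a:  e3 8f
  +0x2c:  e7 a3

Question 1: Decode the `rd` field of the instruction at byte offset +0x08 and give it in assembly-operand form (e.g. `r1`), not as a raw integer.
r0

+0x08: 9d 88 ⇒ word 0x889d (little)
  opcode bits[15:11]=0x11: addi/RI
  rd: (w>>8)&0x7=0x0 → r0
  imm: (w>>0)&0xff=0x9d → #157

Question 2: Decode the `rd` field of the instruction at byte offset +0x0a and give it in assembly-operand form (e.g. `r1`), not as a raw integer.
r2

+0x0a: a0 c2 ⇒ word 0xc2a0 (little)
  opcode bits[15:11]=0x18: sum/RR
  rd: (w>>8)&0x7=0x2 → r2
  rs: (w>>5)&0x7=0x5 → r5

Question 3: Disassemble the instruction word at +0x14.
cpl r5

@+14  little-endian(00 2d) = 0x2d00
  op=0x2d00>>11=0x5 ⇒ cpl (R)
  rd@[10:8]=0x5 ⇒ r5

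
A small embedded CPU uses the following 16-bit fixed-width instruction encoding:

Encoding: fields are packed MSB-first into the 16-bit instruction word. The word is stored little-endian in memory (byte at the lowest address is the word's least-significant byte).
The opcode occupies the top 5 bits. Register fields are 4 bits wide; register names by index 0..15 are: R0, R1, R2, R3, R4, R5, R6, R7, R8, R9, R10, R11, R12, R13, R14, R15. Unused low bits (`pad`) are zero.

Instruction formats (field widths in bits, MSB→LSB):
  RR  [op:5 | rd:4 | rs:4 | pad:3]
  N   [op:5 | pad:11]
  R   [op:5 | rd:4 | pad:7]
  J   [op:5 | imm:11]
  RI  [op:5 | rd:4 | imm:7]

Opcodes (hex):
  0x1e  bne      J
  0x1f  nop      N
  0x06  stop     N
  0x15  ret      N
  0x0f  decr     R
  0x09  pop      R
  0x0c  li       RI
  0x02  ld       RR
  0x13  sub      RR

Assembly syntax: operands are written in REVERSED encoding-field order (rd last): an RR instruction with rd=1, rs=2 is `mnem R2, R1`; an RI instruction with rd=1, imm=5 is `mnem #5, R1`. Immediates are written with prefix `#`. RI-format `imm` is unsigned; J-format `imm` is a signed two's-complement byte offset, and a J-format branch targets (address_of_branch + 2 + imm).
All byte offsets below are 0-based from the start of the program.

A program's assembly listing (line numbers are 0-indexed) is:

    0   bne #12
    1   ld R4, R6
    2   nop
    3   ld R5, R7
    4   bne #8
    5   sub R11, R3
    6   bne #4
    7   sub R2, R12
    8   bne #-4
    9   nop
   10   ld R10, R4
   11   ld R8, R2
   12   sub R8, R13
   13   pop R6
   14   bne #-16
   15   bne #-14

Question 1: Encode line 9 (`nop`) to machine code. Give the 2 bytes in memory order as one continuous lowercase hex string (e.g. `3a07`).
00f8

9. nop fields op=0x1f:5|pad=0:11 → word f800h → 00 f8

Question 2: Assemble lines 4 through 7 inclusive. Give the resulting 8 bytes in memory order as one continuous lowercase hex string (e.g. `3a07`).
L4: bne op=0x1e:5|imm=8:11 ⇒ 0xf008 ⇒ little 08 f0
L5: sub op=0x13:5|rd=3:4|rs=11:4|pad=0:3 ⇒ 0x99d8 ⇒ little d8 99
L6: bne op=0x1e:5|imm=4:11 ⇒ 0xf004 ⇒ little 04 f0
L7: sub op=0x13:5|rd=12:4|rs=2:4|pad=0:3 ⇒ 0x9e10 ⇒ little 10 9e

08f0d89904f0109e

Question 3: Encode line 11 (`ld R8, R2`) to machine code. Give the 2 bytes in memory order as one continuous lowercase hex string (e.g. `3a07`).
4011

L11: ld op=0x2:5|rd=2:4|rs=8:4|pad=0:3 ⇒ 0x1140 ⇒ little 40 11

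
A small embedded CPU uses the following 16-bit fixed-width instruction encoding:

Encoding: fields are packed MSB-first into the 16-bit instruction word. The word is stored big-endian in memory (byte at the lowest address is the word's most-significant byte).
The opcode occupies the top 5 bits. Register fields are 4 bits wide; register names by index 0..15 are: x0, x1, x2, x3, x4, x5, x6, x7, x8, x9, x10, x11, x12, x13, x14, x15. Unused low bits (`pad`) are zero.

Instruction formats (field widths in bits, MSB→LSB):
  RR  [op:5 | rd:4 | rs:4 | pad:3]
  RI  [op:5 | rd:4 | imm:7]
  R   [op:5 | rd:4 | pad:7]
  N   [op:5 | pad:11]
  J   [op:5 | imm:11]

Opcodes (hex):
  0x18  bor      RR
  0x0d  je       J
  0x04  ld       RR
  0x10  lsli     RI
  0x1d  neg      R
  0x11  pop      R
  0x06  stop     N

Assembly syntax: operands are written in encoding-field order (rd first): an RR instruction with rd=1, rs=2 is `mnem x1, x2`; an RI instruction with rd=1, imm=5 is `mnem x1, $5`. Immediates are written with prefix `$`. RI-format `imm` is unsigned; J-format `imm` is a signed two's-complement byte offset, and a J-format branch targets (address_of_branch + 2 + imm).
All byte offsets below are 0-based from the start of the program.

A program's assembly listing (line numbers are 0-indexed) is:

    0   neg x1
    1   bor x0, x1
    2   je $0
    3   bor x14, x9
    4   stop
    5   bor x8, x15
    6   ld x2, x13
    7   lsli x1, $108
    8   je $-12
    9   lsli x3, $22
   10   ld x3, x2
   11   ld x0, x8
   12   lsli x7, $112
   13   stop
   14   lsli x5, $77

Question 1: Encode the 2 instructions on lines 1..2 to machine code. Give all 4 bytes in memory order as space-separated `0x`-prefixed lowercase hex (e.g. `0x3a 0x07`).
0xc0 0x08 0x68 0x00

1. bor fields op=0x18:5|rd=0:4|rs=1:4|pad=0:3 → word c008h → c0 08
2. je fields op=0xd:5|imm=0:11 → word 6800h → 68 00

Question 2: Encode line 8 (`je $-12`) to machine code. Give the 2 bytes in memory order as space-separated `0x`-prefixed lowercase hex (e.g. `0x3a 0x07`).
L8: je op=0xd:5|imm=-12:11 ⇒ 0x6ff4 ⇒ big 6f f4

0x6f 0xf4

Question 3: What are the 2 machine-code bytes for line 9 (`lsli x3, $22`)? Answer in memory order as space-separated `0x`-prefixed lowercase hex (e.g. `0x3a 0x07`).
line 9 (lsli): pack op=0x10:5|rd=3:4|imm=22:7 = 0x8196; big→ 81 96

0x81 0x96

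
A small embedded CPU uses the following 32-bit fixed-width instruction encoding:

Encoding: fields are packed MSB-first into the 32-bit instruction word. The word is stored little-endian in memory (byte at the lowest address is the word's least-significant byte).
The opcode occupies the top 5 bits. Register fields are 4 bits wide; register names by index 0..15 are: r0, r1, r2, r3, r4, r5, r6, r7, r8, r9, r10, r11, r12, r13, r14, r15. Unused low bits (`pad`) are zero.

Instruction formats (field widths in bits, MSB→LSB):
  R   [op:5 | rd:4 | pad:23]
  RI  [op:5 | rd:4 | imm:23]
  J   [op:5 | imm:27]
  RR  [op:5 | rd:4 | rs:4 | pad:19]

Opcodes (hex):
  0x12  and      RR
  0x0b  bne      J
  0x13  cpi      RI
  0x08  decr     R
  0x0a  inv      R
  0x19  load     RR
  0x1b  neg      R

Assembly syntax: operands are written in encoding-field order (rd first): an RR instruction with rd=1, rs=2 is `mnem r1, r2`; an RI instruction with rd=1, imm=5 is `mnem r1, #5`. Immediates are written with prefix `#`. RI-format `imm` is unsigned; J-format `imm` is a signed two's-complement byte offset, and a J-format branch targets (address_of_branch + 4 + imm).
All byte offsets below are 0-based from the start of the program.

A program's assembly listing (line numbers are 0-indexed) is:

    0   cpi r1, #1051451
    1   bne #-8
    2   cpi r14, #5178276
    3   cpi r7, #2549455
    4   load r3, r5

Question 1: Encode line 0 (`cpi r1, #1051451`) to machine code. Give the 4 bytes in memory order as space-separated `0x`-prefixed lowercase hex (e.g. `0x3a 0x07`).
0x3b 0x0b 0x90 0x98

L0: cpi op=0x13:5|rd=1:4|imm=1051451:23 ⇒ 0x98900b3b ⇒ little 3b 0b 90 98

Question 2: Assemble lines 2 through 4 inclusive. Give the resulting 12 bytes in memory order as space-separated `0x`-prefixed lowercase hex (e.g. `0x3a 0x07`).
2. cpi fields op=0x13:5|rd=14:4|imm=5178276:23 → word 9f4f03a4h → a4 03 4f 9f
3. cpi fields op=0x13:5|rd=7:4|imm=2549455:23 → word 9ba6e6cfh → cf e6 a6 9b
4. load fields op=0x19:5|rd=3:4|rs=5:4|pad=0:19 → word c9a80000h → 00 00 a8 c9

0xa4 0x03 0x4f 0x9f 0xcf 0xe6 0xa6 0x9b 0x00 0x00 0xa8 0xc9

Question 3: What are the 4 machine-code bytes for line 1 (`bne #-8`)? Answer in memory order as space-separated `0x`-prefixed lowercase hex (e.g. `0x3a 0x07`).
L1: bne op=0xb:5|imm=-8:27 ⇒ 0x5ffffff8 ⇒ little f8 ff ff 5f

0xf8 0xff 0xff 0x5f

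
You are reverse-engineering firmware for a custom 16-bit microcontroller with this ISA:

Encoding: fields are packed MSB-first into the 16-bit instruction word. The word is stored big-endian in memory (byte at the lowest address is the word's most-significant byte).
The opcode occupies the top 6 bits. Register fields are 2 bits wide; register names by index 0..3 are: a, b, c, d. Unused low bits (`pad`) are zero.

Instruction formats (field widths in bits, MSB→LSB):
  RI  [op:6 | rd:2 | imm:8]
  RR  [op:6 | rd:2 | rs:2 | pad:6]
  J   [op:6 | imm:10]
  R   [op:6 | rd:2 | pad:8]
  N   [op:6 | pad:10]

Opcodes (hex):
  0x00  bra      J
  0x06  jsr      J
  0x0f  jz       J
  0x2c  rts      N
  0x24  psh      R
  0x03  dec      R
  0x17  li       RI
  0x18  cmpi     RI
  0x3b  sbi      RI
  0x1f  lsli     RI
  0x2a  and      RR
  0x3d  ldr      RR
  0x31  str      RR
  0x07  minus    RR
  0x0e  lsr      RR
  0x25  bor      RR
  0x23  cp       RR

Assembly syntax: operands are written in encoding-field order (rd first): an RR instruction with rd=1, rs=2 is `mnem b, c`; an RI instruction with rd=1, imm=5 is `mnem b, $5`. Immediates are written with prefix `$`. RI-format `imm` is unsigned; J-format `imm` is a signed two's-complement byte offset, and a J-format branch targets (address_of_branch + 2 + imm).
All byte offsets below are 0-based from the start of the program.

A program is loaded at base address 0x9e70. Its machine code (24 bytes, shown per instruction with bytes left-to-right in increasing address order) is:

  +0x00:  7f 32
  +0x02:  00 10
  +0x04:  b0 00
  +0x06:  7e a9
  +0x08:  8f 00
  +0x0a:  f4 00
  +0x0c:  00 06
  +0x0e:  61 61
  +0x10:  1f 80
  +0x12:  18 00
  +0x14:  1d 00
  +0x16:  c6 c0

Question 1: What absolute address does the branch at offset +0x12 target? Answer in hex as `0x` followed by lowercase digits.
@+12  big-endian(18 00) = 0x1800
  op=0x1800>>10=0x6 ⇒ jsr (J)
  imm: (w>>0)&0x3ff=0x0 → $0
  target = base 0x9e70 + off 0x12 + 2 + imm 0 = 0x9e84

0x9e84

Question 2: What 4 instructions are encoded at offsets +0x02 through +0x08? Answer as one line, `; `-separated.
bra $16; rts; lsli c, $169; cp d, a

+0x02: 00 10 ⇒ word 0x0010 (big)
  op=0x0010>>10=0x0 ⇒ bra (J)
  [9:0] imm=16 = $16
+0x04: b0 00 ⇒ word 0xb000 (big)
  op=0xb000>>10=0x2c ⇒ rts (N)
+0x06: 7e a9 ⇒ word 0x7ea9 (big)
  op=0x7ea9>>10=0x1f ⇒ lsli (RI)
  [9:8] rd=2 = c
  [7:0] imm=169 = $169
+0x08: 8f 00 ⇒ word 0x8f00 (big)
  op=0x8f00>>10=0x23 ⇒ cp (RR)
  [9:8] rd=3 = d
  [7:6] rs=0 = a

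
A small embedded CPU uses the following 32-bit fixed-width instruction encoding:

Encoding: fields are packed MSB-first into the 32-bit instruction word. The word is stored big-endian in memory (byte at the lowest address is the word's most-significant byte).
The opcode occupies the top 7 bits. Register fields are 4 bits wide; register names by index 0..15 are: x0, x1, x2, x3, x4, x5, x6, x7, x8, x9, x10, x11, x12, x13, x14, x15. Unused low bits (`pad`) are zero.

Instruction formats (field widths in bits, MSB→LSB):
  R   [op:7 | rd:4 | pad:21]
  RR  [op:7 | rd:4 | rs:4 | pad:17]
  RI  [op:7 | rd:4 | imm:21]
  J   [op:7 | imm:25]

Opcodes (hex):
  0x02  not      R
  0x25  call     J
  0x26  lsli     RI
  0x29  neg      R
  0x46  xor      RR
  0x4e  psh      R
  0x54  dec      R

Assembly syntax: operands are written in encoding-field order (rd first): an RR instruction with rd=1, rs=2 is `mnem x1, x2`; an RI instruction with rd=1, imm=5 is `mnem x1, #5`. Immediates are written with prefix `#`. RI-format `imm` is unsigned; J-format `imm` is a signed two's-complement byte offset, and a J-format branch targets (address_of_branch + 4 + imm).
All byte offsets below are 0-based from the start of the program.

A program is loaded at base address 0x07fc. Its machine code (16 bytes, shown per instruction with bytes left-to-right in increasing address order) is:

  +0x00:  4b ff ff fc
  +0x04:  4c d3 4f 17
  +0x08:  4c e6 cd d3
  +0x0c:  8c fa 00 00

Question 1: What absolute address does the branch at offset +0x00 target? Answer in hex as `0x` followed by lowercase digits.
0x07fc

@+00  big-endian(4b ff ff fc) = 0x4bfffffc
  opcode bits[31:25]=0x25: call/J
  imm@[24:0]=0x1fffffc (s25→-4) ⇒ #-4
  target = base 0x07fc + off 0x00 + 4 + imm -4 = 0x07fc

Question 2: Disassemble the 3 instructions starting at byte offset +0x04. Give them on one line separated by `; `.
lsli x6, #1265431; lsli x7, #445907; xor x7, x13

+0x04: 4c d3 4f 17 ⇒ word 0x4cd34f17 (big)
  top 7b → 0x26 → lsli [RI]
  rd: (w>>21)&0xf=0x6 → x6
  imm: (w>>0)&0x1fffff=0x134f17 → #1265431
+0x08: 4c e6 cd d3 ⇒ word 0x4ce6cdd3 (big)
  top 7b → 0x26 → lsli [RI]
  rd: (w>>21)&0xf=0x7 → x7
  imm: (w>>0)&0x1fffff=0x6cdd3 → #445907
+0x0c: 8c fa 00 00 ⇒ word 0x8cfa0000 (big)
  top 7b → 0x46 → xor [RR]
  rd: (w>>21)&0xf=0x7 → x7
  rs: (w>>17)&0xf=0xd → x13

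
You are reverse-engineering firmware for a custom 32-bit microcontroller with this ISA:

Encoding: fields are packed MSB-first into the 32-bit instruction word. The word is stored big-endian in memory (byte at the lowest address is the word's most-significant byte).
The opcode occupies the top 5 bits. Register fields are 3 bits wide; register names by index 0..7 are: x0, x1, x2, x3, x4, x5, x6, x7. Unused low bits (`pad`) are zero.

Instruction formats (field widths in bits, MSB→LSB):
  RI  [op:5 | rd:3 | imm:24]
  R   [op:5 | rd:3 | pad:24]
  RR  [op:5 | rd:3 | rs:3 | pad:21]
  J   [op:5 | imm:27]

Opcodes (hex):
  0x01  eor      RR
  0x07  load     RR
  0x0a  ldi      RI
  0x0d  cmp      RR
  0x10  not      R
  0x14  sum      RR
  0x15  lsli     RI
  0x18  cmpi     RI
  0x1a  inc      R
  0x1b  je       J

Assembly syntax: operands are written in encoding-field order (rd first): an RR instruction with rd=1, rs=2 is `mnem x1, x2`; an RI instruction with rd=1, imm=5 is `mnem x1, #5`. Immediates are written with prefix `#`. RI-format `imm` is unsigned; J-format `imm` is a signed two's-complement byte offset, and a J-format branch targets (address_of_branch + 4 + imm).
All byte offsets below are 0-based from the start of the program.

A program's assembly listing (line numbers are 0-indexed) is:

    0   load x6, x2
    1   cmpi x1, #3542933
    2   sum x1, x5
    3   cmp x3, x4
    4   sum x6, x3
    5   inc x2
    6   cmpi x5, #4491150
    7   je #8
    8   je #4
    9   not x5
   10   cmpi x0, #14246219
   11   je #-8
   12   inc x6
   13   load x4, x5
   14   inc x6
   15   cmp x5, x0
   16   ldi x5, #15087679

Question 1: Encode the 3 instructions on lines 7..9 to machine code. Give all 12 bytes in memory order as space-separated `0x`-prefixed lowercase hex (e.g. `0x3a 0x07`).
0xd8 0x00 0x00 0x08 0xd8 0x00 0x00 0x04 0x85 0x00 0x00 0x00

line 7 (je): pack op=0x1b:5|imm=8:27 = 0xd8000008; big→ d8 00 00 08
line 8 (je): pack op=0x1b:5|imm=4:27 = 0xd8000004; big→ d8 00 00 04
line 9 (not): pack op=0x10:5|rd=5:3|pad=0:24 = 0x85000000; big→ 85 00 00 00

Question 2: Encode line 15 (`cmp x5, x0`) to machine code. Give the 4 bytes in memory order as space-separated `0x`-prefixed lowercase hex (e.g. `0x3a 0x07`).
0x6d 0x00 0x00 0x00

line 15 (cmp): pack op=0xd:5|rd=5:3|rs=0:3|pad=0:21 = 0x6d000000; big→ 6d 00 00 00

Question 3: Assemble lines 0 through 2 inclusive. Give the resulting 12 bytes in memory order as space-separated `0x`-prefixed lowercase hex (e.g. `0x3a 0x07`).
line 0 (load): pack op=0x7:5|rd=6:3|rs=2:3|pad=0:21 = 0x3e400000; big→ 3e 40 00 00
line 1 (cmpi): pack op=0x18:5|rd=1:3|imm=3542933:24 = 0xc1360f95; big→ c1 36 0f 95
line 2 (sum): pack op=0x14:5|rd=1:3|rs=5:3|pad=0:21 = 0xa1a00000; big→ a1 a0 00 00

0x3e 0x40 0x00 0x00 0xc1 0x36 0x0f 0x95 0xa1 0xa0 0x00 0x00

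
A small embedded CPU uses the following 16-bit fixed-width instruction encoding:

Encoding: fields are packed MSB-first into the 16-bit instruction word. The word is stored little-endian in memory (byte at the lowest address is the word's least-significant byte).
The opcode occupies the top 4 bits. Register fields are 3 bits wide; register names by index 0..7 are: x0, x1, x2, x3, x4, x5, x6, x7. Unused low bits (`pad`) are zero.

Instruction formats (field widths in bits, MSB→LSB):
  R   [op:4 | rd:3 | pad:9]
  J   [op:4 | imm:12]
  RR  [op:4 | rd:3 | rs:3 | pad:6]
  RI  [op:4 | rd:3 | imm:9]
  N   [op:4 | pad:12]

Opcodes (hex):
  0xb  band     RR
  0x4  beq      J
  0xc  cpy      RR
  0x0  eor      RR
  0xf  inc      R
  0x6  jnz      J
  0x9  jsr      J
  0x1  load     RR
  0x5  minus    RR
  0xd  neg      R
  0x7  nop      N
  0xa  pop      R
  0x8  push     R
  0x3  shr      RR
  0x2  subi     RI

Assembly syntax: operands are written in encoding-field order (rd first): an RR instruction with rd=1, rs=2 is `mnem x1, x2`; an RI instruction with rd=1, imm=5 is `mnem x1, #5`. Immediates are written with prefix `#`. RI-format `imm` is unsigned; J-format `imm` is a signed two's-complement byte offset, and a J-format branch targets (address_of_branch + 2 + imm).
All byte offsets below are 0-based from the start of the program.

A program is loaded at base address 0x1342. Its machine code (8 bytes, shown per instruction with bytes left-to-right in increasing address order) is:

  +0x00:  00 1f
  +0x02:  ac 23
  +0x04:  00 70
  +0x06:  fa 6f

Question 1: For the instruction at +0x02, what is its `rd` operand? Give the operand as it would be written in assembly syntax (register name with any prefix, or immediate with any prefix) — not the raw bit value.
x1

+0x02: ac 23 ⇒ word 0x23ac (little)
  top 4b → 0x2 → subi [RI]
  rd@[11:9]=0x1 ⇒ x1
  imm@[8:0]=0x1ac ⇒ #428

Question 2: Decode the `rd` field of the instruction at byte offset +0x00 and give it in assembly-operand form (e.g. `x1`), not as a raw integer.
x7

@+00  little-endian(00 1f) = 0x1f00
  op=0x1f00>>12=0x1 ⇒ load (RR)
  rd: (w>>9)&0x7=0x7 → x7
  rs: (w>>6)&0x7=0x4 → x4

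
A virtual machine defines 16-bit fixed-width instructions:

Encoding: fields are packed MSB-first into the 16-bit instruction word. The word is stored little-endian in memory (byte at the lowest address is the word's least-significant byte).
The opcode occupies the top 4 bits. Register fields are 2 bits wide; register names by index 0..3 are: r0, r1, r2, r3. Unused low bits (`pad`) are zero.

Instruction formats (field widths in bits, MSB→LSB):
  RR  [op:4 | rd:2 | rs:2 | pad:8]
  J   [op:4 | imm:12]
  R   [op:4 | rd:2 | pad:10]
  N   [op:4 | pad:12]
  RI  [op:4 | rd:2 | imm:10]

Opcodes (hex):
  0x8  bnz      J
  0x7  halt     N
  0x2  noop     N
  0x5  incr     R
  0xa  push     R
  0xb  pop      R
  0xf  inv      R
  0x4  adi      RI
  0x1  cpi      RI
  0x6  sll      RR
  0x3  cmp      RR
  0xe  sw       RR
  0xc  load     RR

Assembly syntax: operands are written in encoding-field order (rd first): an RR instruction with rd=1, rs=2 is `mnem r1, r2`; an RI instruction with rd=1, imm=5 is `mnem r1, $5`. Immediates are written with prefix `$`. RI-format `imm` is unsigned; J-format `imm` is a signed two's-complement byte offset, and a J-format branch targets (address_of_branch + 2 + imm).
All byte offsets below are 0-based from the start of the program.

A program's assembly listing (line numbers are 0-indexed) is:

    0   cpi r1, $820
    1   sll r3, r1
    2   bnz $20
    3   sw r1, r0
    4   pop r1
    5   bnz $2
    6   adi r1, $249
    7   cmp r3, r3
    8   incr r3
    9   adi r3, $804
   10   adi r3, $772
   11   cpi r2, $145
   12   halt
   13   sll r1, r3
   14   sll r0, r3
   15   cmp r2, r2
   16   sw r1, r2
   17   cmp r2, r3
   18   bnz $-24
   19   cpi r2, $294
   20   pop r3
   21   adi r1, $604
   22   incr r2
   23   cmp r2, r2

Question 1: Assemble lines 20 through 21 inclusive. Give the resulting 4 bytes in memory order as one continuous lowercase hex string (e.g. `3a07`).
L20: pop op=0xb:4|rd=3:2|pad=0:10 ⇒ 0xbc00 ⇒ little 00 bc
L21: adi op=0x4:4|rd=1:2|imm=604:10 ⇒ 0x465c ⇒ little 5c 46

00bc5c46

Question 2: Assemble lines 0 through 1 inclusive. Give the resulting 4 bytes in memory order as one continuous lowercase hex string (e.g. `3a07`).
0. cpi fields op=0x1:4|rd=1:2|imm=820:10 → word 1734h → 34 17
1. sll fields op=0x6:4|rd=3:2|rs=1:2|pad=0:8 → word 6d00h → 00 6d

3417006d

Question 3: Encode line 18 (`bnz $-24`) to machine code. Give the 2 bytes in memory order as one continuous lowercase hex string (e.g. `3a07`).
line 18 (bnz): pack op=0x8:4|imm=-24:12 = 0x8fe8; little→ e8 8f

e88f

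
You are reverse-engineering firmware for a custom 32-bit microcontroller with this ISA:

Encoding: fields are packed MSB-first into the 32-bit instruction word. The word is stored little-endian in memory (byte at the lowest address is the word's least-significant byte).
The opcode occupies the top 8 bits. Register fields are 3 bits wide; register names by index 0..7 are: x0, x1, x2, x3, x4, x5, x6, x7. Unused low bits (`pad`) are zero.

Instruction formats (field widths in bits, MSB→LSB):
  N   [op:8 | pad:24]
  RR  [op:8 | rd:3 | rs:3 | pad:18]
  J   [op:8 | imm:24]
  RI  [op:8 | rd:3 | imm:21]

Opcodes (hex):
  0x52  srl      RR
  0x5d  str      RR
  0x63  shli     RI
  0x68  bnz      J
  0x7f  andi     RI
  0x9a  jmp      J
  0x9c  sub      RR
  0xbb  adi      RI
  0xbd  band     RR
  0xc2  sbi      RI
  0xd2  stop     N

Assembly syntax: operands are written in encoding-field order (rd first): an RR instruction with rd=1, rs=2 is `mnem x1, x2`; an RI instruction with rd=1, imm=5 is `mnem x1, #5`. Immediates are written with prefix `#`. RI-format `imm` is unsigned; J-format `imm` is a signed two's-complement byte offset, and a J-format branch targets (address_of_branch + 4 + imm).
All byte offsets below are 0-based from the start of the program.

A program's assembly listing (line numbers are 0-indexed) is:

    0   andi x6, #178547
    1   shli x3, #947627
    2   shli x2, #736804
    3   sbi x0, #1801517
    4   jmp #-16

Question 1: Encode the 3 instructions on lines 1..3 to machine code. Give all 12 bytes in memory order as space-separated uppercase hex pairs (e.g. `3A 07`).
AB 75 6E 63 24 3E 4B 63 2D 7D 1B C2

1. shli fields op=0x63:8|rd=3:3|imm=947627:21 → word 636e75abh → ab 75 6e 63
2. shli fields op=0x63:8|rd=2:3|imm=736804:21 → word 634b3e24h → 24 3e 4b 63
3. sbi fields op=0xc2:8|rd=0:3|imm=1801517:21 → word c21b7d2dh → 2d 7d 1b c2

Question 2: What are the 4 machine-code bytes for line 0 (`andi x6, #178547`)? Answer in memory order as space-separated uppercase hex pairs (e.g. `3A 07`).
73 B9 C2 7F

line 0 (andi): pack op=0x7f:8|rd=6:3|imm=178547:21 = 0x7fc2b973; little→ 73 b9 c2 7f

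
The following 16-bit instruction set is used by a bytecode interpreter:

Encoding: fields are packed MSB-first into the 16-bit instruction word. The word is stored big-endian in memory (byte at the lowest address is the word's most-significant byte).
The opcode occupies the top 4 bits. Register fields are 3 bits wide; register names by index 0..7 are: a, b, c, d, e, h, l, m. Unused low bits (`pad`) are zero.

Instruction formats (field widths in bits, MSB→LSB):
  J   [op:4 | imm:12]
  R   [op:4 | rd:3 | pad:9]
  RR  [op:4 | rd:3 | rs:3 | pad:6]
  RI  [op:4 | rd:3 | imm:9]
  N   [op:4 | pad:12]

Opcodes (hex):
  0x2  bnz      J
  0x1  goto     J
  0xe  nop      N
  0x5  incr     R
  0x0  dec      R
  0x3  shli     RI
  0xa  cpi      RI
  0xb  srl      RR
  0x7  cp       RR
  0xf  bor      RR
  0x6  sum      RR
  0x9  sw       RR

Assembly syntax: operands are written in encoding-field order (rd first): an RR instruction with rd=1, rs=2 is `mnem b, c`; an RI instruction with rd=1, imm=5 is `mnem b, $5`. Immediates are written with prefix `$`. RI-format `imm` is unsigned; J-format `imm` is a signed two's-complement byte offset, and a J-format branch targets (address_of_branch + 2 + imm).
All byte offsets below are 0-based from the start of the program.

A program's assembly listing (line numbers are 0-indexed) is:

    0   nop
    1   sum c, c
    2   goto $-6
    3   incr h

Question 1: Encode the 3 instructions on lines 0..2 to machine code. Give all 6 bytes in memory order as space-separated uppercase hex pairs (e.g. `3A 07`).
E0 00 64 80 1F FA

0. nop fields op=0xe:4|pad=0:12 → word e000h → e0 00
1. sum fields op=0x6:4|rd=2:3|rs=2:3|pad=0:6 → word 6480h → 64 80
2. goto fields op=0x1:4|imm=-6:12 → word 1ffah → 1f fa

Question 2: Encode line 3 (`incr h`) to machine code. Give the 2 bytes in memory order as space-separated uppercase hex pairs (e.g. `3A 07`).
line 3 (incr): pack op=0x5:4|rd=5:3|pad=0:9 = 0x5a00; big→ 5a 00

5A 00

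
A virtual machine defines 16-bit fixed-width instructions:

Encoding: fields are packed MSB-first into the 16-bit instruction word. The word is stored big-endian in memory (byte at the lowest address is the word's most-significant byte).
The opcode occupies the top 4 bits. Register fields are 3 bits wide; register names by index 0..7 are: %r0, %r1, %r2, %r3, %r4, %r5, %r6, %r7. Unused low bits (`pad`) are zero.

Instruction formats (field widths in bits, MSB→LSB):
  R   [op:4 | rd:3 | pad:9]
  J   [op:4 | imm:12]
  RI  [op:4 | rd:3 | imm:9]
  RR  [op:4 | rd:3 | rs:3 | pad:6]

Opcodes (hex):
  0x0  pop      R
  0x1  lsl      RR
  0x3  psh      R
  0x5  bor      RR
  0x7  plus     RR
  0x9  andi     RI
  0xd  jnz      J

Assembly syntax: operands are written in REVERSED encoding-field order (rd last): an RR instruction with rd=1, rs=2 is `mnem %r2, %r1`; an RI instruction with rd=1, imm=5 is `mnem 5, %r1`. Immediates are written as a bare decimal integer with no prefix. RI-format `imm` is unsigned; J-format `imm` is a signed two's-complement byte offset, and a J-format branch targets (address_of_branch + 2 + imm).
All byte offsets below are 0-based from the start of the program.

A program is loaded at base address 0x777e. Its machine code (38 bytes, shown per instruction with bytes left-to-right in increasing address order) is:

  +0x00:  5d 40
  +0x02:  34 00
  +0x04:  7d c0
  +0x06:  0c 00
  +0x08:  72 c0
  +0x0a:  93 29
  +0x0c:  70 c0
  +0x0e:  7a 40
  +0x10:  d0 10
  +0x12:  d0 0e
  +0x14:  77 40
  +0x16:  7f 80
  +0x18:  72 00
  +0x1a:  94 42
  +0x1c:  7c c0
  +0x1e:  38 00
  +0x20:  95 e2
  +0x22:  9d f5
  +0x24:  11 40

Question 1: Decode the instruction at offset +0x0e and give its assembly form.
[0e] 7a 40 → 0x7a40
  opcode bits[15:12]=0x7: plus/RR
  [11:9] rd=5 = %r5
  [8:6] rs=1 = %r1

plus %r1, %r5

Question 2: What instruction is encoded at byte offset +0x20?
andi 482, %r2

+0x20: 95 e2 ⇒ word 0x95e2 (big)
  opcode bits[15:12]=0x9: andi/RI
  rd@[11:9]=0x2 ⇒ %r2
  imm@[8:0]=0x1e2 ⇒ 482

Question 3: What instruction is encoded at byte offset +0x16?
plus %r6, %r7

+0x16: 7f 80 ⇒ word 0x7f80 (big)
  top 4b → 0x7 → plus [RR]
  [11:9] rd=7 = %r7
  [8:6] rs=6 = %r6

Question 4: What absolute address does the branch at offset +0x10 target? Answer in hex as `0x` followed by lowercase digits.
0x77a0

@+10  big-endian(d0 10) = 0xd010
  opcode bits[15:12]=0xd: jnz/J
  imm@[11:0]=0x10 ⇒ 16
  target = base 0x777e + off 0x10 + 2 + imm 16 = 0x77a0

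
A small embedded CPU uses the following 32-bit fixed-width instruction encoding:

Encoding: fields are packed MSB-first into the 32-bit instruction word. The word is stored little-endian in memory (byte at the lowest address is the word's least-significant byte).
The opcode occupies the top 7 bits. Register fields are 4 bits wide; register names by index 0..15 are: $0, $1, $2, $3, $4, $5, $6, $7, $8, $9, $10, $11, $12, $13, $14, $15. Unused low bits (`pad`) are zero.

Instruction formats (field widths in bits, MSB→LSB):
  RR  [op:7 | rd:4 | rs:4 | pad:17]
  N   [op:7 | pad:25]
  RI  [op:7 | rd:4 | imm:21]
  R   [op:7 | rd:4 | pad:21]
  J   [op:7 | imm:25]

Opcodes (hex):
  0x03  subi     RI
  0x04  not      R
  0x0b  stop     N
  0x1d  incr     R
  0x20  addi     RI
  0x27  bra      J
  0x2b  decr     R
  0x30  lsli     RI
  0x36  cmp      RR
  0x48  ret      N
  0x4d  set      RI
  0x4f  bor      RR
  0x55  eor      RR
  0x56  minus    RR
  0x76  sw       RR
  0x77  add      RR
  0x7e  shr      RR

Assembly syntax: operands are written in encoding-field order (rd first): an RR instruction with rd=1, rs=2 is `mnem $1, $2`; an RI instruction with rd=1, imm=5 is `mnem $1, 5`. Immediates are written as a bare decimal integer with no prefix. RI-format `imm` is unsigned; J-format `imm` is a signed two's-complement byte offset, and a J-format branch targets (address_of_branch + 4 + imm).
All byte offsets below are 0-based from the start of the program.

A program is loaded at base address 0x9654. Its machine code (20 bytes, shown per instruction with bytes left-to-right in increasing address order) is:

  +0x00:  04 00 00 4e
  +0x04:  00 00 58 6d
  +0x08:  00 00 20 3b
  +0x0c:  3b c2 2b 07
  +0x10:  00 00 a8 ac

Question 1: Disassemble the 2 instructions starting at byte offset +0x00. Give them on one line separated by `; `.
+0x00: 04 00 00 4e ⇒ word 0x4e000004 (little)
  op=0x4e000004>>25=0x27 ⇒ bra (J)
  [24:0] imm=4 = 4
+0x04: 00 00 58 6d ⇒ word 0x6d580000 (little)
  op=0x6d580000>>25=0x36 ⇒ cmp (RR)
  [24:21] rd=10 = $10
  [20:17] rs=12 = $12

bra 4; cmp $10, $12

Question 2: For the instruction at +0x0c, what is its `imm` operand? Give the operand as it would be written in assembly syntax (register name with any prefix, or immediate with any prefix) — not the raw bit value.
770619

off 0x0c: read 3b c2 2b 07 as little → 0x072bc23b
  opcode bits[31:25]=0x3: subi/RI
  [24:21] rd=9 = $9
  [20:0] imm=770619 = 770619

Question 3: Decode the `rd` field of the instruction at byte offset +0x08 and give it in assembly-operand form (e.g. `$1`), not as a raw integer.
$9

[08] 00 00 20 3b → 0x3b200000
  top 7b → 0x1d → incr [R]
  rd@[24:21]=0x9 ⇒ $9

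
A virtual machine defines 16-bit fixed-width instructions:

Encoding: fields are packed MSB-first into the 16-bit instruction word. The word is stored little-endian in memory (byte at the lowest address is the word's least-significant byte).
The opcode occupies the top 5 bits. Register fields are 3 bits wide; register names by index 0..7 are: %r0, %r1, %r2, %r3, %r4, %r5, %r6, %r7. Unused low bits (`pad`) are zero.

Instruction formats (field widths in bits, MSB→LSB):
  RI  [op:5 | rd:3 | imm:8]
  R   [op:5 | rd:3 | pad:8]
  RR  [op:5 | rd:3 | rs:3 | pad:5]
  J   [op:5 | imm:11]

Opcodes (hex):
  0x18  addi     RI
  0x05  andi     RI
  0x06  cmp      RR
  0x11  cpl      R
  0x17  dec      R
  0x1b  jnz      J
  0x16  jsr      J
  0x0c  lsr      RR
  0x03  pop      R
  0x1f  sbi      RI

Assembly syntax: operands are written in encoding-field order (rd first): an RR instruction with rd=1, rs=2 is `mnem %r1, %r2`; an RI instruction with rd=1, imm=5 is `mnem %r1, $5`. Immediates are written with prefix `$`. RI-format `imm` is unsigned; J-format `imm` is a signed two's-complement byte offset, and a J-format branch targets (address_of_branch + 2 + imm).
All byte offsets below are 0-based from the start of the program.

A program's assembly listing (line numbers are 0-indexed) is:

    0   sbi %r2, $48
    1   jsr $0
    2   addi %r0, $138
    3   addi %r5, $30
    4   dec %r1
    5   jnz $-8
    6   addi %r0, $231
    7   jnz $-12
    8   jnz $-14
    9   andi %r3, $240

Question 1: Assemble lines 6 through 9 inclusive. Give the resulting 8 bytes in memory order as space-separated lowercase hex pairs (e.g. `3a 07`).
e7 c0 f4 df f2 df f0 2b

6. addi fields op=0x18:5|rd=0:3|imm=231:8 → word c0e7h → e7 c0
7. jnz fields op=0x1b:5|imm=-12:11 → word dff4h → f4 df
8. jnz fields op=0x1b:5|imm=-14:11 → word dff2h → f2 df
9. andi fields op=0x5:5|rd=3:3|imm=240:8 → word 2bf0h → f0 2b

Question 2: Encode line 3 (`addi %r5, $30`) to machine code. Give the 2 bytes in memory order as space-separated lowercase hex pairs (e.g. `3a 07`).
1e c5

L3: addi op=0x18:5|rd=5:3|imm=30:8 ⇒ 0xc51e ⇒ little 1e c5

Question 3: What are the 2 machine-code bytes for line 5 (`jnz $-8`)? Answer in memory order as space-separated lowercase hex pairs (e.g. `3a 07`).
f8 df

line 5 (jnz): pack op=0x1b:5|imm=-8:11 = 0xdff8; little→ f8 df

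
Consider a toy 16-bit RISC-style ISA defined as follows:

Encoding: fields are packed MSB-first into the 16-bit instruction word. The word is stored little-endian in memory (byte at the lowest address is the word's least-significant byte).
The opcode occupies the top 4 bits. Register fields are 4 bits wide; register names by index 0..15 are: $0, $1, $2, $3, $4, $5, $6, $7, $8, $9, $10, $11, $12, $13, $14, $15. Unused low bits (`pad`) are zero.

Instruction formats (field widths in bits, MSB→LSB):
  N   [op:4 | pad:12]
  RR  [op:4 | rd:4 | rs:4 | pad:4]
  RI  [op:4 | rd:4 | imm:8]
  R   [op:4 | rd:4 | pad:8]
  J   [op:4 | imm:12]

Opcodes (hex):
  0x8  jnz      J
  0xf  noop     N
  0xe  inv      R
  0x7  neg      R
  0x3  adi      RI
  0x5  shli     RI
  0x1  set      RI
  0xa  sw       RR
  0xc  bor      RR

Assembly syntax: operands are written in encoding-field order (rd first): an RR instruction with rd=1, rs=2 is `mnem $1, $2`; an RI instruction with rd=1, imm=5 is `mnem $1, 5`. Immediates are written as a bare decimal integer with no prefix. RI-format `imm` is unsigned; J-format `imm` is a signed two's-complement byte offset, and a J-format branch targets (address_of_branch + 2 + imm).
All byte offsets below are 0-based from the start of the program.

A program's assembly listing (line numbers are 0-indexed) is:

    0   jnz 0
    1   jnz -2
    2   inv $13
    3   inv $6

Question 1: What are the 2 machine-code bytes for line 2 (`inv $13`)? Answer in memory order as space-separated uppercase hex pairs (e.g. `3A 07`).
L2: inv op=0xe:4|rd=13:4|pad=0:8 ⇒ 0xed00 ⇒ little 00 ed

00 ED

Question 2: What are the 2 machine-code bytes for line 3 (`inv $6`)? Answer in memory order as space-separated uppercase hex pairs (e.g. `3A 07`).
L3: inv op=0xe:4|rd=6:4|pad=0:8 ⇒ 0xe600 ⇒ little 00 e6

00 E6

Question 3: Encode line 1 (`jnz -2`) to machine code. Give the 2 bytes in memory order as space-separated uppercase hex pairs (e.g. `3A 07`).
FE 8F

1. jnz fields op=0x8:4|imm=-2:12 → word 8ffeh → fe 8f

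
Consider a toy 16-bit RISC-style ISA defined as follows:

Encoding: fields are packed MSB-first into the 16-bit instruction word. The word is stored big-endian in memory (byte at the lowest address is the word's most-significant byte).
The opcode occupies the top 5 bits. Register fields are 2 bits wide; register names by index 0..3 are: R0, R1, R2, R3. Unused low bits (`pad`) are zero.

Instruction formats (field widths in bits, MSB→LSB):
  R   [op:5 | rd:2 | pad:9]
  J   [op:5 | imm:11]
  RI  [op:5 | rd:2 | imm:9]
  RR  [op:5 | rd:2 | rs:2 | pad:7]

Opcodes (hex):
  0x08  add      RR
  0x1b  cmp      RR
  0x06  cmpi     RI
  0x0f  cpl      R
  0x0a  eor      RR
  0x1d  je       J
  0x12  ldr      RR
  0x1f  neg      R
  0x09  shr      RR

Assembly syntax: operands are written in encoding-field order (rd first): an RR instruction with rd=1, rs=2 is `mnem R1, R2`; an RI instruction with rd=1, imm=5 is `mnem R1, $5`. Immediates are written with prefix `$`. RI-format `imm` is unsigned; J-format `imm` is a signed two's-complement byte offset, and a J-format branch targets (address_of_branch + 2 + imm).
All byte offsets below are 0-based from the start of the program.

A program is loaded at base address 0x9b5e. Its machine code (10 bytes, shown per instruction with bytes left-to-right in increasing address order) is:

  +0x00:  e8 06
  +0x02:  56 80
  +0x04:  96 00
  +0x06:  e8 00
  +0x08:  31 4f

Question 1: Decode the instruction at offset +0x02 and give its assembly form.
@+02  big-endian(56 80) = 0x5680
  opcode bits[15:11]=0xa: eor/RR
  rd@[10:9]=0x3 ⇒ R3
  rs@[8:7]=0x1 ⇒ R1

eor R3, R1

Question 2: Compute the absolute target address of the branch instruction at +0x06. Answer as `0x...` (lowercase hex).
0x9b66

+0x06: e8 00 ⇒ word 0xe800 (big)
  top 5b → 0x1d → je [J]
  imm: (w>>0)&0x7ff=0x0 → $0
  target = base 0x9b5e + off 0x06 + 2 + imm 0 = 0x9b66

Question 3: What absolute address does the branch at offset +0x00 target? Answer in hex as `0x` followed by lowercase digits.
+0x00: e8 06 ⇒ word 0xe806 (big)
  op=0xe806>>11=0x1d ⇒ je (J)
  imm@[10:0]=0x6 ⇒ $6
  target = base 0x9b5e + off 0x00 + 2 + imm 6 = 0x9b66

0x9b66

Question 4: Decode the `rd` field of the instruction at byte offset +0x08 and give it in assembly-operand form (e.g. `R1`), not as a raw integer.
R0

@+08  big-endian(31 4f) = 0x314f
  opcode bits[15:11]=0x6: cmpi/RI
  rd: (w>>9)&0x3=0x0 → R0
  imm: (w>>0)&0x1ff=0x14f → $335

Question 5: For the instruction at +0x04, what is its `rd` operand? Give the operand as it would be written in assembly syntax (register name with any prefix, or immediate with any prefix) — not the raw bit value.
R3

@+04  big-endian(96 00) = 0x9600
  op=0x9600>>11=0x12 ⇒ ldr (RR)
  rd: (w>>9)&0x3=0x3 → R3
  rs: (w>>7)&0x3=0x0 → R0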